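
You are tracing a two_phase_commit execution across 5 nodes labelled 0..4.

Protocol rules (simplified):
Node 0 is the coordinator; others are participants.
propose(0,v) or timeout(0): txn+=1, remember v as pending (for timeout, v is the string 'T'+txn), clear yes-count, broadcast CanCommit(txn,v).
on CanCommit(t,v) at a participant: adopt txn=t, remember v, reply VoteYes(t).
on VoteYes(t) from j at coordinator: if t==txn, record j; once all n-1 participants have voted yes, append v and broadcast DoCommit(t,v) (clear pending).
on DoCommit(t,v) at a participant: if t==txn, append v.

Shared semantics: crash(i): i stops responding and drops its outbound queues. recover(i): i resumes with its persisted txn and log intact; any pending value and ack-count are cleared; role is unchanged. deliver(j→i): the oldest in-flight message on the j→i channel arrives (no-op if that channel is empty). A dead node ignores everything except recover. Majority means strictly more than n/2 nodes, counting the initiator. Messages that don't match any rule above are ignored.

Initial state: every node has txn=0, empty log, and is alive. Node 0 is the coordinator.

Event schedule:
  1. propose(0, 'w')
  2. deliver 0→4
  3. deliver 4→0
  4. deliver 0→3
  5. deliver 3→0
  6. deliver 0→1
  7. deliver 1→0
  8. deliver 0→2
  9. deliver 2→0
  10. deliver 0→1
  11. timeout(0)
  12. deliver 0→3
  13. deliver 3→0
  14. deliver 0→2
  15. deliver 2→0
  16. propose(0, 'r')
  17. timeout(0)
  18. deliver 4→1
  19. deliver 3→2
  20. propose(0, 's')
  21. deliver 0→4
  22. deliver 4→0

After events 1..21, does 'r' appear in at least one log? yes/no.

[1] propose(0,'w') → N0(coor t1 [-])
[2] deliver 0→4 → N4(part t1 [-])
[3] deliver 4→0 → ∅
[4] deliver 0→3 → N3(part t1 [-])
[5] deliver 3→0 → ∅
[6] deliver 0→1 → N1(part t1 [-])
[7] deliver 1→0 → ∅
[8] deliver 0→2 → N2(part t1 [-])
[9] deliver 2→0 → N0(coor t1 [w])
[10] deliver 0→1 → N1(part t1 [w])
[11] timeout(0) → N0(coor t2 [w])
[12] deliver 0→3 → N3(part t1 [w])
[13] deliver 3→0 → ∅
[14] deliver 0→2 → N2(part t1 [w])
[15] deliver 2→0 → ∅
[16] propose(0,'r') → N0(coor t3 [w])
[17] timeout(0) → N0(coor t4 [w])
[18] deliver 4→1 → ∅
[19] deliver 3→2 → ∅
[20] propose(0,'s') → N0(coor t5 [w])
[21] deliver 0→4 → N4(part t1 [w])

no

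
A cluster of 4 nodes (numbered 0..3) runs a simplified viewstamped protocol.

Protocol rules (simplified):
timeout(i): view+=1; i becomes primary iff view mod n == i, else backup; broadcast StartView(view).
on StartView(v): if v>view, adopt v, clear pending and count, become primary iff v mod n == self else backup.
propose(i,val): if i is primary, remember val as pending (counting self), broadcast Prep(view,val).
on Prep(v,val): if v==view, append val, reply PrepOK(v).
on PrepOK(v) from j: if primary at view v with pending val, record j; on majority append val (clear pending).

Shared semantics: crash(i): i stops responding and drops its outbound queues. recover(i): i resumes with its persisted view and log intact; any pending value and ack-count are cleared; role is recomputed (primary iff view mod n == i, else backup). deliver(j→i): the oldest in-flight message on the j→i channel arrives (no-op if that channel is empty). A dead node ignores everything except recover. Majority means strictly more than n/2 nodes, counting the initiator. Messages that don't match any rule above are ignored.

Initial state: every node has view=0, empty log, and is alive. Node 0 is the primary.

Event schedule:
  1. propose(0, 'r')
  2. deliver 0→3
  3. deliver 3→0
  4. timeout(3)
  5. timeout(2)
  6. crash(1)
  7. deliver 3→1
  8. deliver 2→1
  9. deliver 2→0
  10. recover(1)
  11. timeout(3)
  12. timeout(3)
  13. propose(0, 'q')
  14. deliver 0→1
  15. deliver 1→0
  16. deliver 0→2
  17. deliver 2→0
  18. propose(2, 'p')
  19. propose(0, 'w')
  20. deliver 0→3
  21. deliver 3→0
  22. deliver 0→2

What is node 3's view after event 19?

e1 propose(0,'r'): ·
e2 deliver 0→3: 3[back,v=0,r]
e3 deliver 3→0: ·
e4 timeout(3): 3[back,v=1,r]
e5 timeout(2): 2[back,v=1,-]
e6 crash(1): 1[✗back,v=0,-]
e7 deliver 3→1: ·
e8 deliver 2→1: ·
e9 deliver 2→0: 0[back,v=1,-]
e10 recover(1): 1[back,v=0,-]
e11 timeout(3): 3[back,v=2,r]
e12 timeout(3): 3[prim,v=3,r]
e13 propose(0,'q'): ·
e14 deliver 0→1: 1[back,v=0,r]
e15 deliver 1→0: ·
e16 deliver 0→2: ·
e17 deliver 2→0: ·
e18 propose(2,'p'): ·
e19 propose(0,'w'): ·

3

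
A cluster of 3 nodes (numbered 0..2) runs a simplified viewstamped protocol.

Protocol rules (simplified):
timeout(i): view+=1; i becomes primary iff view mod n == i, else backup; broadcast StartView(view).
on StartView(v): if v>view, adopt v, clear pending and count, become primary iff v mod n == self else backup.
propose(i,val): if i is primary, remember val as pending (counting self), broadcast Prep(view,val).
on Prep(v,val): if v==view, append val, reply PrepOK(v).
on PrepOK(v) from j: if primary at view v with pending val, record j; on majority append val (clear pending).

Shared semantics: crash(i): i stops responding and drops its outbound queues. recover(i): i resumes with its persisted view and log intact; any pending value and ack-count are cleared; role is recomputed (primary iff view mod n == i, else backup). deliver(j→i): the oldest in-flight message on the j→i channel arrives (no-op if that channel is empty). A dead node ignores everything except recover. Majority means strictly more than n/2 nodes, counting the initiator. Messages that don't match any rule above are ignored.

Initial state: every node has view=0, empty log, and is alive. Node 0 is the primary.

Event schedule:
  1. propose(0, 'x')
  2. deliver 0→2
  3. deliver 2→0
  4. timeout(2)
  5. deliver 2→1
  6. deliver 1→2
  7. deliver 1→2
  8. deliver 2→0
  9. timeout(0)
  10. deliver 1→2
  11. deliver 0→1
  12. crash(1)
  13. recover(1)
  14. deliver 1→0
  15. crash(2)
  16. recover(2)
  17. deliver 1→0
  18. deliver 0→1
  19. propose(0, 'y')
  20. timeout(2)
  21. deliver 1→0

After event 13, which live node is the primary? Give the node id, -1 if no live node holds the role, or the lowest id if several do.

1

step 1 propose(0,'x'): —
step 2 deliver 0→2: 2={back,v=0,log=x}
step 3 deliver 2→0: 0={prim,v=0,log=x}
step 4 timeout(2): 2={back,v=1,log=x}
step 5 deliver 2→1: 1={prim,v=1,log=-}
step 6 deliver 1→2: —
step 7 deliver 1→2: —
step 8 deliver 2→0: 0={back,v=1,log=x}
step 9 timeout(0): 0={back,v=2,log=x}
step 10 deliver 1→2: —
step 11 deliver 0→1: —
step 12 crash(1): 1={✗prim,v=1,log=-}
step 13 recover(1): 1={prim,v=1,log=-}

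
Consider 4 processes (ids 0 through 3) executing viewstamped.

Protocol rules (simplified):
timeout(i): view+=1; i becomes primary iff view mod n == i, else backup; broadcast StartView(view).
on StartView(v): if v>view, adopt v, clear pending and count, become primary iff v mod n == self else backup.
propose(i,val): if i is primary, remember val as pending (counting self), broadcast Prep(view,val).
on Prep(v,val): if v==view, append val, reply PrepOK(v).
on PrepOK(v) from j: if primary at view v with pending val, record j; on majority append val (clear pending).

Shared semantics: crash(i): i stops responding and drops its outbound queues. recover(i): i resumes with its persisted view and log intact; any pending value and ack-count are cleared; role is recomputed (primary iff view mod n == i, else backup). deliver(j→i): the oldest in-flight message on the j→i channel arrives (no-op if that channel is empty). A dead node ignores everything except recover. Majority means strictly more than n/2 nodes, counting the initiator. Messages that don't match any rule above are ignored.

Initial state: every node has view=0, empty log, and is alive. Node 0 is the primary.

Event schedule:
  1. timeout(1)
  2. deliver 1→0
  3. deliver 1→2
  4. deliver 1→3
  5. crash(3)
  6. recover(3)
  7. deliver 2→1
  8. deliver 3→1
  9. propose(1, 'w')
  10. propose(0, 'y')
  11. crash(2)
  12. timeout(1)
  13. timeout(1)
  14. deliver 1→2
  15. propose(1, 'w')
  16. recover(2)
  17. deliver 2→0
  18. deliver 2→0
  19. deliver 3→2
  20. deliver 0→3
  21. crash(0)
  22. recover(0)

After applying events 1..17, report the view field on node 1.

3

[1] timeout(1) → N1(prim v1 [-])
[2] deliver 1→0 → N0(back v1 [-])
[3] deliver 1→2 → N2(back v1 [-])
[4] deliver 1→3 → N3(back v1 [-])
[5] crash(3) → N3(✗back v1 [-])
[6] recover(3) → N3(back v1 [-])
[7] deliver 2→1 → ∅
[8] deliver 3→1 → ∅
[9] propose(1,'w') → ∅
[10] propose(0,'y') → ∅
[11] crash(2) → N2(✗back v1 [-])
[12] timeout(1) → N1(back v2 [-])
[13] timeout(1) → N1(back v3 [-])
[14] deliver 1→2 → ∅
[15] propose(1,'w') → ∅
[16] recover(2) → N2(back v1 [-])
[17] deliver 2→0 → ∅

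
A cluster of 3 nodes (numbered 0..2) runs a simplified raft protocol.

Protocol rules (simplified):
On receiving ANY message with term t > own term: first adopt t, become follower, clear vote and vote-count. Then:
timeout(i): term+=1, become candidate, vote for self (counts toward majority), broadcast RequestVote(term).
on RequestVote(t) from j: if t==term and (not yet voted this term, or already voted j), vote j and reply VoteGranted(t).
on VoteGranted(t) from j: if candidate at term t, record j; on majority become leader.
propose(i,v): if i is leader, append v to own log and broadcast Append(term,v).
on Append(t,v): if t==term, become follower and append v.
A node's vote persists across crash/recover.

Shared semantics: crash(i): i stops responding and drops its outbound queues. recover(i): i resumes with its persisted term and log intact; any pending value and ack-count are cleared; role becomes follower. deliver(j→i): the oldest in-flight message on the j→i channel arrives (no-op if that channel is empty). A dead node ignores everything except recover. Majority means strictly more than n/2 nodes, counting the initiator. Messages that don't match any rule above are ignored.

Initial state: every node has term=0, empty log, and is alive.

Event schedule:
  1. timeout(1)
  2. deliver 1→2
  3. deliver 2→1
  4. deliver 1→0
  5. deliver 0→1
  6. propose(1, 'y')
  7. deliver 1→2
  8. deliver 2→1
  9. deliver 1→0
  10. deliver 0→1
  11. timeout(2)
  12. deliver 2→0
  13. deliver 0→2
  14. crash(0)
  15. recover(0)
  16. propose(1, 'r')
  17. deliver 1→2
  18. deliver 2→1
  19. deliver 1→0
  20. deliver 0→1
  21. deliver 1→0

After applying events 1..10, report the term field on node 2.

step 1 timeout(1): 1={cand,t=1,log=-}
step 2 deliver 1→2: 2={foll,t=1,log=-}
step 3 deliver 2→1: 1={lead,t=1,log=-}
step 4 deliver 1→0: 0={foll,t=1,log=-}
step 5 deliver 0→1: —
step 6 propose(1,'y'): 1={lead,t=1,log=y}
step 7 deliver 1→2: 2={foll,t=1,log=y}
step 8 deliver 2→1: —
step 9 deliver 1→0: 0={foll,t=1,log=y}
step 10 deliver 0→1: —

1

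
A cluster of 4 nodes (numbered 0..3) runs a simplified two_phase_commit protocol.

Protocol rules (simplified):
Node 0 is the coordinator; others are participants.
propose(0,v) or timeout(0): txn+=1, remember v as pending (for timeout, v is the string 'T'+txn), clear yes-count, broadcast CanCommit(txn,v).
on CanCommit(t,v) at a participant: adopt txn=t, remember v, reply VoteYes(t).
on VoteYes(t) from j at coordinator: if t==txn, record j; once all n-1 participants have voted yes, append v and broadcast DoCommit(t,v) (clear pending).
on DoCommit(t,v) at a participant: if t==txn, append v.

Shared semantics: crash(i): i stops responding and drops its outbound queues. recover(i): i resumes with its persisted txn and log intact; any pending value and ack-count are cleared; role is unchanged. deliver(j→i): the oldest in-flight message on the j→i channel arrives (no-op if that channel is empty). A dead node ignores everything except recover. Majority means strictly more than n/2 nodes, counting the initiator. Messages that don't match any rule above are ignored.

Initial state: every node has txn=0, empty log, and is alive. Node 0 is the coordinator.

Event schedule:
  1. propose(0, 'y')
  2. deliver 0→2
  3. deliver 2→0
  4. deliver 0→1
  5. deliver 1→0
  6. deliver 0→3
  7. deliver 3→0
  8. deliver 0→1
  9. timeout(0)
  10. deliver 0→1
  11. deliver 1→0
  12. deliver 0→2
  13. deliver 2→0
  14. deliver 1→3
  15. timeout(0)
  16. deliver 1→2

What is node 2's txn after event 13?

e1 propose(0,'y'): 0[coor,t=1,-]
e2 deliver 0→2: 2[part,t=1,-]
e3 deliver 2→0: ·
e4 deliver 0→1: 1[part,t=1,-]
e5 deliver 1→0: ·
e6 deliver 0→3: 3[part,t=1,-]
e7 deliver 3→0: 0[coor,t=1,y]
e8 deliver 0→1: 1[part,t=1,y]
e9 timeout(0): 0[coor,t=2,y]
e10 deliver 0→1: 1[part,t=2,y]
e11 deliver 1→0: ·
e12 deliver 0→2: 2[part,t=1,y]
e13 deliver 2→0: ·

1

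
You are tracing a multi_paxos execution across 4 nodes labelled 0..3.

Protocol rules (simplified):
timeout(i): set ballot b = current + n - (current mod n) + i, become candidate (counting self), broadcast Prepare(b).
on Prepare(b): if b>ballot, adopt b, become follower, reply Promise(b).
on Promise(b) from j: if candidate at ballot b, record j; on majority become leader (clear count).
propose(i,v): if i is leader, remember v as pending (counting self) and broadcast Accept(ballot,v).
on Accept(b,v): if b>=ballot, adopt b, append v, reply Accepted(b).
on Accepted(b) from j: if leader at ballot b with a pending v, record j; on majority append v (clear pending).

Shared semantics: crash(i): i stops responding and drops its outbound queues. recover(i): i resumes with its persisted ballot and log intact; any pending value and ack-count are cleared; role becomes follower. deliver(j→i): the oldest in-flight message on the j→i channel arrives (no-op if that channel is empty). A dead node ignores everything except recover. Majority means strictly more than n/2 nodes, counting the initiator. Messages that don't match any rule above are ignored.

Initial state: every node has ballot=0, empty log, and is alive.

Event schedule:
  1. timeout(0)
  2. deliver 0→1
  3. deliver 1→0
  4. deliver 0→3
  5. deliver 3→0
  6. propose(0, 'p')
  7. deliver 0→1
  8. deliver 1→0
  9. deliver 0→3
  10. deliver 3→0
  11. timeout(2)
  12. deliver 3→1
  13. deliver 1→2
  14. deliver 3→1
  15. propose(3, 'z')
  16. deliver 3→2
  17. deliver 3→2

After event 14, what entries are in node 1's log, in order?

p

1. timeout(0):  <0:cand b4 ->
2. deliver 0→1:  <1:foll b4 ->
3. deliver 1→0:  nop
4. deliver 0→3:  <3:foll b4 ->
5. deliver 3→0:  <0:lead b4 ->
6. propose(0,'p'):  nop
7. deliver 0→1:  <1:foll b4 p>
8. deliver 1→0:  nop
9. deliver 0→3:  <3:foll b4 p>
10. deliver 3→0:  <0:lead b4 p>
11. timeout(2):  <2:cand b6 ->
12. deliver 3→1:  nop
13. deliver 1→2:  nop
14. deliver 3→1:  nop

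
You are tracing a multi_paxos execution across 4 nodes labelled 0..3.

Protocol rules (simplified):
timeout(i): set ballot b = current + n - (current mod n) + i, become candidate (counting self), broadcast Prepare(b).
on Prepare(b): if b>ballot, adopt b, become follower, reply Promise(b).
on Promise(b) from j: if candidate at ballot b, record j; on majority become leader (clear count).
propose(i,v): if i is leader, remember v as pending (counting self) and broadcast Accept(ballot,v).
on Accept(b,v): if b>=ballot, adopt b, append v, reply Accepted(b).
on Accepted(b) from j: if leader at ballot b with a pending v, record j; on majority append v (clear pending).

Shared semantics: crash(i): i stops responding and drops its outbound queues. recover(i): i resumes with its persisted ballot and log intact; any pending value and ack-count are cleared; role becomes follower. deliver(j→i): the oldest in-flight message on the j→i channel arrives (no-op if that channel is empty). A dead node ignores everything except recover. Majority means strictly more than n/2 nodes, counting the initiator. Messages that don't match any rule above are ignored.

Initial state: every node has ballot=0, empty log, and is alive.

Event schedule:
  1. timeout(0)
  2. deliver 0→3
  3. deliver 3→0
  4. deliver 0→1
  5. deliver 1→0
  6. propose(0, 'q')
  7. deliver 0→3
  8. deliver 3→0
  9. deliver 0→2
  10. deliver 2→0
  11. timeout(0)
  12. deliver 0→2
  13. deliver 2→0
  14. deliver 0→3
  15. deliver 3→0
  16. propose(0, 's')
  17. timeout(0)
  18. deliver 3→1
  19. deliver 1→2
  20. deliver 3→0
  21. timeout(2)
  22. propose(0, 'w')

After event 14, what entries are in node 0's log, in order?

empty

after 1 — timeout(0): n0:cand/b4/[-]
after 2 — deliver 0→3: n3:foll/b4/[-]
after 3 — deliver 3→0: ·
after 4 — deliver 0→1: n1:foll/b4/[-]
after 5 — deliver 1→0: n0:lead/b4/[-]
after 6 — propose(0,'q'): ·
after 7 — deliver 0→3: n3:foll/b4/[q]
after 8 — deliver 3→0: ·
after 9 — deliver 0→2: n2:foll/b4/[-]
after 10 — deliver 2→0: ·
after 11 — timeout(0): n0:cand/b8/[-]
after 12 — deliver 0→2: n2:foll/b4/[q]
after 13 — deliver 2→0: ·
after 14 — deliver 0→3: n3:foll/b8/[q]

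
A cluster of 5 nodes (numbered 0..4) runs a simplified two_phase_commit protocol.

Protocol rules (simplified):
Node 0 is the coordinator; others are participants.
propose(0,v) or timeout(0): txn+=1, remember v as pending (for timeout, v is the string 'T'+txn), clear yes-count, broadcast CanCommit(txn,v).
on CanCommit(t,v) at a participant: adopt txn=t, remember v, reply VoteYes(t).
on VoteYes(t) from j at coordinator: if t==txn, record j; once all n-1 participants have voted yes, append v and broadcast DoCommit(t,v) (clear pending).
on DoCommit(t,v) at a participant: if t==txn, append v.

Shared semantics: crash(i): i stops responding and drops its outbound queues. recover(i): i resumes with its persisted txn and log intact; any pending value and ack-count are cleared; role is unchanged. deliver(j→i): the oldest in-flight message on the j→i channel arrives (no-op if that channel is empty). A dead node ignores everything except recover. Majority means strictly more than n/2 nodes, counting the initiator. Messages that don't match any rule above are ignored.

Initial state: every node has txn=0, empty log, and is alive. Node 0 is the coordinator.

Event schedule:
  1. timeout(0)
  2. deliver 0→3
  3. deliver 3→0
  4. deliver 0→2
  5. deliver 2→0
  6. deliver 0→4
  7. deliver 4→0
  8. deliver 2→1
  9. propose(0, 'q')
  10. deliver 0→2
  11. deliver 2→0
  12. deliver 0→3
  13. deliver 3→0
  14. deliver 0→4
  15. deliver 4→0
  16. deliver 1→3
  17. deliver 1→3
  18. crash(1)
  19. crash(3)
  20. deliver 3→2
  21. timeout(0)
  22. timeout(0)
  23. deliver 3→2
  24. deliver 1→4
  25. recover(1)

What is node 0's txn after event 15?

[1] timeout(0) → N0(coor t1 [-])
[2] deliver 0→3 → N3(part t1 [-])
[3] deliver 3→0 → ∅
[4] deliver 0→2 → N2(part t1 [-])
[5] deliver 2→0 → ∅
[6] deliver 0→4 → N4(part t1 [-])
[7] deliver 4→0 → ∅
[8] deliver 2→1 → ∅
[9] propose(0,'q') → N0(coor t2 [-])
[10] deliver 0→2 → N2(part t2 [-])
[11] deliver 2→0 → ∅
[12] deliver 0→3 → N3(part t2 [-])
[13] deliver 3→0 → ∅
[14] deliver 0→4 → N4(part t2 [-])
[15] deliver 4→0 → ∅

2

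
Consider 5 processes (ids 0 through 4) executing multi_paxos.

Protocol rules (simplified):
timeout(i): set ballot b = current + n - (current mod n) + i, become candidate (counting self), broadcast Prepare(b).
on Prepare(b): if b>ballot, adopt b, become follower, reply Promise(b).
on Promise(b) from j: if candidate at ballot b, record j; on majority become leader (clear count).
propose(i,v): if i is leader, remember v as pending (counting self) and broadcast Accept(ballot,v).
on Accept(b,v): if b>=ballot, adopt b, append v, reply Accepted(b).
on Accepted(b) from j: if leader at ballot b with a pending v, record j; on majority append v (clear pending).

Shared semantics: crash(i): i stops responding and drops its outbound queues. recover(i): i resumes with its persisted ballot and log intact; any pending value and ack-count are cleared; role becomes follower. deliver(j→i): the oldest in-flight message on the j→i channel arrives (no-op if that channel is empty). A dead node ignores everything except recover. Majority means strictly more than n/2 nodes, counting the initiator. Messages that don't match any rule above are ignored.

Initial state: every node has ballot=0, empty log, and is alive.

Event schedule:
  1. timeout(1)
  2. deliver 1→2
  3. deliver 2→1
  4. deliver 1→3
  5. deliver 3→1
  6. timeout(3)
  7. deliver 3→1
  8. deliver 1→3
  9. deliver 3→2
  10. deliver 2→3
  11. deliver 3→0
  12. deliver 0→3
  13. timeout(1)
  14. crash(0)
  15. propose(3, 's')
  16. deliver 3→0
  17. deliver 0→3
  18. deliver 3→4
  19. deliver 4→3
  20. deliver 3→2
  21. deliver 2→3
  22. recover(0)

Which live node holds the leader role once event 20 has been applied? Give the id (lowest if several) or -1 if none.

step 1 timeout(1): 1={cand,b=6,log=-}
step 2 deliver 1→2: 2={foll,b=6,log=-}
step 3 deliver 2→1: —
step 4 deliver 1→3: 3={foll,b=6,log=-}
step 5 deliver 3→1: 1={lead,b=6,log=-}
step 6 timeout(3): 3={cand,b=13,log=-}
step 7 deliver 3→1: 1={foll,b=13,log=-}
step 8 deliver 1→3: —
step 9 deliver 3→2: 2={foll,b=13,log=-}
step 10 deliver 2→3: 3={lead,b=13,log=-}
step 11 deliver 3→0: 0={foll,b=13,log=-}
step 12 deliver 0→3: —
step 13 timeout(1): 1={cand,b=16,log=-}
step 14 crash(0): 0={✗foll,b=13,log=-}
step 15 propose(3,'s'): —
step 16 deliver 3→0: —
step 17 deliver 0→3: —
step 18 deliver 3→4: 4={foll,b=13,log=-}
step 19 deliver 4→3: —
step 20 deliver 3→2: 2={foll,b=13,log=s}

3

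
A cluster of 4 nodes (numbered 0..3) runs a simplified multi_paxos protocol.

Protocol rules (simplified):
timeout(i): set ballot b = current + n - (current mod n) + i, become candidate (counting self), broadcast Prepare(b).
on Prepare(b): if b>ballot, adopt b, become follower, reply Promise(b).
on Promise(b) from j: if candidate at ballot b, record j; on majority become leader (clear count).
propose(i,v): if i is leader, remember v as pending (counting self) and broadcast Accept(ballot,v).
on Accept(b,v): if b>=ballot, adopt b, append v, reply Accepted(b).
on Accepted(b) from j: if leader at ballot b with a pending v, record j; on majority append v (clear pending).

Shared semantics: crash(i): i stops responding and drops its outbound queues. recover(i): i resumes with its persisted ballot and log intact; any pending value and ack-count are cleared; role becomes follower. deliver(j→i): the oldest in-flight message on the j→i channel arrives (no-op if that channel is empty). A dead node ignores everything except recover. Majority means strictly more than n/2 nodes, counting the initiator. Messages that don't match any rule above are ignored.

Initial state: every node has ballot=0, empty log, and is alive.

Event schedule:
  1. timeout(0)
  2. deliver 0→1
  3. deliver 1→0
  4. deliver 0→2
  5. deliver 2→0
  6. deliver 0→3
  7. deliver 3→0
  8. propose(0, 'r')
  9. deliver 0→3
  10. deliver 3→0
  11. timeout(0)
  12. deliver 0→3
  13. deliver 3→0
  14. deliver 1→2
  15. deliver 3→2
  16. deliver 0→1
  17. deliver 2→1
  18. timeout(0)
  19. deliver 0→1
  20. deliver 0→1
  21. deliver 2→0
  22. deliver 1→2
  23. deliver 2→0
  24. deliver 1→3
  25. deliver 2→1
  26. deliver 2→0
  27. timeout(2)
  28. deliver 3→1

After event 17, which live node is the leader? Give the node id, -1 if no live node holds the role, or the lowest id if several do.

-1

after 1 — timeout(0): n0:cand/b4/[-]
after 2 — deliver 0→1: n1:foll/b4/[-]
after 3 — deliver 1→0: ·
after 4 — deliver 0→2: n2:foll/b4/[-]
after 5 — deliver 2→0: n0:lead/b4/[-]
after 6 — deliver 0→3: n3:foll/b4/[-]
after 7 — deliver 3→0: ·
after 8 — propose(0,'r'): ·
after 9 — deliver 0→3: n3:foll/b4/[r]
after 10 — deliver 3→0: ·
after 11 — timeout(0): n0:cand/b8/[-]
after 12 — deliver 0→3: n3:foll/b8/[r]
after 13 — deliver 3→0: ·
after 14 — deliver 1→2: ·
after 15 — deliver 3→2: ·
after 16 — deliver 0→1: n1:foll/b4/[r]
after 17 — deliver 2→1: ·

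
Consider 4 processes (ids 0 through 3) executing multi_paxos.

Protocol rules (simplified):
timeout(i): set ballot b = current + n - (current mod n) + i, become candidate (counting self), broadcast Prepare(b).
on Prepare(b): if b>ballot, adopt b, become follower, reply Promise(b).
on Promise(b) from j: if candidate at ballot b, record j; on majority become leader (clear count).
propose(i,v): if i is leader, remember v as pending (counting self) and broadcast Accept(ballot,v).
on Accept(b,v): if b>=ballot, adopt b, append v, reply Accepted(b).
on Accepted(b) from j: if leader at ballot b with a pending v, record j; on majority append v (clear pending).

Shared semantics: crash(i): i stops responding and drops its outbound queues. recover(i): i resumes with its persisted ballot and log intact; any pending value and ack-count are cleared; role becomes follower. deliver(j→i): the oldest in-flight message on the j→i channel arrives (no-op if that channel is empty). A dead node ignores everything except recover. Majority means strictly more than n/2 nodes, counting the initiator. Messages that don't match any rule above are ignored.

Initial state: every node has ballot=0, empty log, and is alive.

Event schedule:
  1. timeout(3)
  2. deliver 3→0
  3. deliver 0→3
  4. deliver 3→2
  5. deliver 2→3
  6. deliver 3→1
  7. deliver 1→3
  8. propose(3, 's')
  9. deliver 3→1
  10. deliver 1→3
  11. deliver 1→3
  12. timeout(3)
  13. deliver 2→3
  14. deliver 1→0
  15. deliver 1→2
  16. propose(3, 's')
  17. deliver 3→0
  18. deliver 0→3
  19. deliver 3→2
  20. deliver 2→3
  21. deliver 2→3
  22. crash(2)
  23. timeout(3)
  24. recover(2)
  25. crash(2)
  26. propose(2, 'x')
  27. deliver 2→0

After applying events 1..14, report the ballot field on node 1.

[1] timeout(3) → N3(cand b7 [-])
[2] deliver 3→0 → N0(foll b7 [-])
[3] deliver 0→3 → ∅
[4] deliver 3→2 → N2(foll b7 [-])
[5] deliver 2→3 → N3(lead b7 [-])
[6] deliver 3→1 → N1(foll b7 [-])
[7] deliver 1→3 → ∅
[8] propose(3,'s') → ∅
[9] deliver 3→1 → N1(foll b7 [s])
[10] deliver 1→3 → ∅
[11] deliver 1→3 → ∅
[12] timeout(3) → N3(cand b11 [-])
[13] deliver 2→3 → ∅
[14] deliver 1→0 → ∅

7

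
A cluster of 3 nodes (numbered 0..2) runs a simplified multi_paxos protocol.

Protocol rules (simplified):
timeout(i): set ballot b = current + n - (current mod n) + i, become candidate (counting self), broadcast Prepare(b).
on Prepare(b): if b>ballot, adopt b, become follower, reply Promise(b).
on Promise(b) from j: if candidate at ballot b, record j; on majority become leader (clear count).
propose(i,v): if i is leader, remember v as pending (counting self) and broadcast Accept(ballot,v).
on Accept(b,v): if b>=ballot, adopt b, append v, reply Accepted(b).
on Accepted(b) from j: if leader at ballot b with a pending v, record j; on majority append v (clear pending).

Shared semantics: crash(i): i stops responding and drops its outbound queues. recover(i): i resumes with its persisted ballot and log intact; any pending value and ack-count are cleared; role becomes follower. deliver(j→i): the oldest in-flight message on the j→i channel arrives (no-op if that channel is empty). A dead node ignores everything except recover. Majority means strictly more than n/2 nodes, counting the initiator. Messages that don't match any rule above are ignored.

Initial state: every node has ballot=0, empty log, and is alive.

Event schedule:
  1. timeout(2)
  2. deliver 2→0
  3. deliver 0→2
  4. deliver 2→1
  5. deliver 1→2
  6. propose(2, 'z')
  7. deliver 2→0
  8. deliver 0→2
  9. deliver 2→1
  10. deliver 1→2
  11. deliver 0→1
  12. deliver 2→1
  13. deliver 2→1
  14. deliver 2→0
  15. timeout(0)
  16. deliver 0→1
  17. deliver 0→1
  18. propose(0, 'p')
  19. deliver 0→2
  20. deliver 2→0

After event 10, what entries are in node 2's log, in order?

1. timeout(2):  <2:cand b5 ->
2. deliver 2→0:  <0:foll b5 ->
3. deliver 0→2:  <2:lead b5 ->
4. deliver 2→1:  <1:foll b5 ->
5. deliver 1→2:  nop
6. propose(2,'z'):  nop
7. deliver 2→0:  <0:foll b5 z>
8. deliver 0→2:  <2:lead b5 z>
9. deliver 2→1:  <1:foll b5 z>
10. deliver 1→2:  nop

z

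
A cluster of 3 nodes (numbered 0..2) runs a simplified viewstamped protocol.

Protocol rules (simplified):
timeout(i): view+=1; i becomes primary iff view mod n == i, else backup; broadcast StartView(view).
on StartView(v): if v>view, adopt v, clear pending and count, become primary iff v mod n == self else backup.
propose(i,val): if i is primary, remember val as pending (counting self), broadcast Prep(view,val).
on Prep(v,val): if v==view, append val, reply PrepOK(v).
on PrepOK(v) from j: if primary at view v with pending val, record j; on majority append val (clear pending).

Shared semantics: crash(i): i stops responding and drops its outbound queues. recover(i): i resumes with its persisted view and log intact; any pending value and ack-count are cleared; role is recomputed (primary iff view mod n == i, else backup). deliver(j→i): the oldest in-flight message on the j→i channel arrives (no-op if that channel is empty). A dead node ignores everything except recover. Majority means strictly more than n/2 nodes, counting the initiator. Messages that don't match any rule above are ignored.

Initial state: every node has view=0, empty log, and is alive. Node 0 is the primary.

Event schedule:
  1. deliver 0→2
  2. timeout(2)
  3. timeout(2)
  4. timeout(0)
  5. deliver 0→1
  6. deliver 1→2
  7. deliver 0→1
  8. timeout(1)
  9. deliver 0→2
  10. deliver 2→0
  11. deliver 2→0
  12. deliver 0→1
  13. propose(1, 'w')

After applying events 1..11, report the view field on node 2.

2

e1 deliver 0→2: ·
e2 timeout(2): 2[back,v=1,-]
e3 timeout(2): 2[prim,v=2,-]
e4 timeout(0): 0[back,v=1,-]
e5 deliver 0→1: 1[prim,v=1,-]
e6 deliver 1→2: ·
e7 deliver 0→1: ·
e8 timeout(1): 1[back,v=2,-]
e9 deliver 0→2: ·
e10 deliver 2→0: ·
e11 deliver 2→0: 0[back,v=2,-]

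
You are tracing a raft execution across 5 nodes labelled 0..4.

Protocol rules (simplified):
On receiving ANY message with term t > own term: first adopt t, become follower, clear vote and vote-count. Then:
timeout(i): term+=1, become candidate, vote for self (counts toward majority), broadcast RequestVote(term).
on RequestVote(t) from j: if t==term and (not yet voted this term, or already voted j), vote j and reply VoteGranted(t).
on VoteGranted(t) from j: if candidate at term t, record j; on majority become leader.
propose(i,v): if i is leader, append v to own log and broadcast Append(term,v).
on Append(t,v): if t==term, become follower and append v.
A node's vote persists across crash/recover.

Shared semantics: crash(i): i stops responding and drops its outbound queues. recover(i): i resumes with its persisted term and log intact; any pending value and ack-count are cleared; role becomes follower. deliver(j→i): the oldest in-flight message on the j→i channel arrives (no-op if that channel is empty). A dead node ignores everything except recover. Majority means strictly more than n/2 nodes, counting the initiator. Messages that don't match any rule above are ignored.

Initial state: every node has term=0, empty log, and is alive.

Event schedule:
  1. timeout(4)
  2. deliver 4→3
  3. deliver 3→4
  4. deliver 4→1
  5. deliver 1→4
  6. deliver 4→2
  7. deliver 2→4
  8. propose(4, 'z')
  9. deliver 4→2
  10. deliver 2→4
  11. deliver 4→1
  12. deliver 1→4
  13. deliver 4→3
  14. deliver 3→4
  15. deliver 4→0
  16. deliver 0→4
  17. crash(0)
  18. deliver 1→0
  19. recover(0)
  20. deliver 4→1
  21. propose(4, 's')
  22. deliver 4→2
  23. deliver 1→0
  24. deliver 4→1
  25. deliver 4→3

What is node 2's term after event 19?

1

e1 timeout(4): 4[cand,t=1,-]
e2 deliver 4→3: 3[foll,t=1,-]
e3 deliver 3→4: ·
e4 deliver 4→1: 1[foll,t=1,-]
e5 deliver 1→4: 4[lead,t=1,-]
e6 deliver 4→2: 2[foll,t=1,-]
e7 deliver 2→4: ·
e8 propose(4,'z'): 4[lead,t=1,z]
e9 deliver 4→2: 2[foll,t=1,z]
e10 deliver 2→4: ·
e11 deliver 4→1: 1[foll,t=1,z]
e12 deliver 1→4: ·
e13 deliver 4→3: 3[foll,t=1,z]
e14 deliver 3→4: ·
e15 deliver 4→0: 0[foll,t=1,-]
e16 deliver 0→4: ·
e17 crash(0): 0[✗foll,t=1,-]
e18 deliver 1→0: ·
e19 recover(0): 0[foll,t=1,-]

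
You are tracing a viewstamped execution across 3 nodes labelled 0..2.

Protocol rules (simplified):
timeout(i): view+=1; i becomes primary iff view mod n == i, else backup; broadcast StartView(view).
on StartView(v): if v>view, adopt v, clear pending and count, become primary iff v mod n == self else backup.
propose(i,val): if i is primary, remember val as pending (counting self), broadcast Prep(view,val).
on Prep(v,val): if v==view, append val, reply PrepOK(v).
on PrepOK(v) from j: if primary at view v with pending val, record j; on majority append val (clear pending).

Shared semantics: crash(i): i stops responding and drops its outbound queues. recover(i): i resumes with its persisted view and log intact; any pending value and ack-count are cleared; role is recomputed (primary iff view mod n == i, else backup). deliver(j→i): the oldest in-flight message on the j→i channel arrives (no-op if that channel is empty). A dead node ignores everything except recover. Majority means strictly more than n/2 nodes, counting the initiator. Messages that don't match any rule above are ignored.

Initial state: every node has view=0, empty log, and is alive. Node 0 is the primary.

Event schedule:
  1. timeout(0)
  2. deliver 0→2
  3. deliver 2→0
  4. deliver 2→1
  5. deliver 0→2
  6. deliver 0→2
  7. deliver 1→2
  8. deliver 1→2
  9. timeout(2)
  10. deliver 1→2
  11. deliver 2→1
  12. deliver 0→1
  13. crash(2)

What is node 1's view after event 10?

after 1 — timeout(0): n0:back/v1/[-]
after 2 — deliver 0→2: n2:back/v1/[-]
after 3 — deliver 2→0: ·
after 4 — deliver 2→1: ·
after 5 — deliver 0→2: ·
after 6 — deliver 0→2: ·
after 7 — deliver 1→2: ·
after 8 — deliver 1→2: ·
after 9 — timeout(2): n2:prim/v2/[-]
after 10 — deliver 1→2: ·

0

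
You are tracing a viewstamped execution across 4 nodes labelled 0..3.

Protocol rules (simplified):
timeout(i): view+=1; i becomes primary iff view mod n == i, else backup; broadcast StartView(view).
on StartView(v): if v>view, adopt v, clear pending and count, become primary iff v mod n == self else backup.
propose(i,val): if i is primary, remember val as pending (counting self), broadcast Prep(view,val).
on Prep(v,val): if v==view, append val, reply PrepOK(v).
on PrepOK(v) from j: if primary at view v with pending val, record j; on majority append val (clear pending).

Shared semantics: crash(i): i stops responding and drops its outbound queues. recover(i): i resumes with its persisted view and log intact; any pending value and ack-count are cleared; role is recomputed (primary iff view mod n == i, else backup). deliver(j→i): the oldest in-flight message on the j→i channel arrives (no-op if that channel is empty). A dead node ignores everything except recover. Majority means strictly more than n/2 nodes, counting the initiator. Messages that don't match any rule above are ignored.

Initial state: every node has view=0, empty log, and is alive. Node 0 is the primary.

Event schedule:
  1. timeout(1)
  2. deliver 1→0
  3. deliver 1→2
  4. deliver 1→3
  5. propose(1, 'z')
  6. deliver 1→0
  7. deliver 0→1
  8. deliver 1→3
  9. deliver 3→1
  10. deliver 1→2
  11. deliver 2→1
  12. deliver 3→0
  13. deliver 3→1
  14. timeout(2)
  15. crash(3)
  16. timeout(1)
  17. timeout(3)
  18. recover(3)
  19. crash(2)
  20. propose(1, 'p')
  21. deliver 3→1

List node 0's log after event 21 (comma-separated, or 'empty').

after 1 — timeout(1): n1:prim/v1/[-]
after 2 — deliver 1→0: n0:back/v1/[-]
after 3 — deliver 1→2: n2:back/v1/[-]
after 4 — deliver 1→3: n3:back/v1/[-]
after 5 — propose(1,'z'): ·
after 6 — deliver 1→0: n0:back/v1/[z]
after 7 — deliver 0→1: ·
after 8 — deliver 1→3: n3:back/v1/[z]
after 9 — deliver 3→1: n1:prim/v1/[z]
after 10 — deliver 1→2: n2:back/v1/[z]
after 11 — deliver 2→1: ·
after 12 — deliver 3→0: ·
after 13 — deliver 3→1: ·
after 14 — timeout(2): n2:prim/v2/[z]
after 15 — crash(3): n3:✗back/v1/[z]
after 16 — timeout(1): n1:back/v2/[z]
after 17 — timeout(3): ·
after 18 — recover(3): n3:back/v1/[z]
after 19 — crash(2): n2:✗prim/v2/[z]
after 20 — propose(1,'p'): ·
after 21 — deliver 3→1: ·

z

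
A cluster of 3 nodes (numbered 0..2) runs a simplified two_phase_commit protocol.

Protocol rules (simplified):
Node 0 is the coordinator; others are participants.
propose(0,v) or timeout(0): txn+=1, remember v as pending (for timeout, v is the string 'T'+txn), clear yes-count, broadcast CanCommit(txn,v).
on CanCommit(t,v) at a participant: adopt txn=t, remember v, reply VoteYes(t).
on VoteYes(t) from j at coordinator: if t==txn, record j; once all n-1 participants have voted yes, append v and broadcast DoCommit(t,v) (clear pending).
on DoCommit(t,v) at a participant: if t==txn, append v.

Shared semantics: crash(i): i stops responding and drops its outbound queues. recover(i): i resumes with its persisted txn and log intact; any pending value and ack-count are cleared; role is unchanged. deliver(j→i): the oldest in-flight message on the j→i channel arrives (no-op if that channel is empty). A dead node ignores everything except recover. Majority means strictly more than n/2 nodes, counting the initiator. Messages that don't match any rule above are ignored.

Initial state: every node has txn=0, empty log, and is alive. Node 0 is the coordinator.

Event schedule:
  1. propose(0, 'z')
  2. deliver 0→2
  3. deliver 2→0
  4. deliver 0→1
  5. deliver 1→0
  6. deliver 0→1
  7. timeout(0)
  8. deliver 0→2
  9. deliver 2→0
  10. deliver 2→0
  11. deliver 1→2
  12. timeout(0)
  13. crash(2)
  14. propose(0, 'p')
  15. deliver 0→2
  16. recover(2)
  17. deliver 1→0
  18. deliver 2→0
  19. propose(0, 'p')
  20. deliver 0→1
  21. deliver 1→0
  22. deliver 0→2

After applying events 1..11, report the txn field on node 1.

1

after 1 — propose(0,'z'): n0:coor/t1/[-]
after 2 — deliver 0→2: n2:part/t1/[-]
after 3 — deliver 2→0: ·
after 4 — deliver 0→1: n1:part/t1/[-]
after 5 — deliver 1→0: n0:coor/t1/[z]
after 6 — deliver 0→1: n1:part/t1/[z]
after 7 — timeout(0): n0:coor/t2/[z]
after 8 — deliver 0→2: n2:part/t1/[z]
after 9 — deliver 2→0: ·
after 10 — deliver 2→0: ·
after 11 — deliver 1→2: ·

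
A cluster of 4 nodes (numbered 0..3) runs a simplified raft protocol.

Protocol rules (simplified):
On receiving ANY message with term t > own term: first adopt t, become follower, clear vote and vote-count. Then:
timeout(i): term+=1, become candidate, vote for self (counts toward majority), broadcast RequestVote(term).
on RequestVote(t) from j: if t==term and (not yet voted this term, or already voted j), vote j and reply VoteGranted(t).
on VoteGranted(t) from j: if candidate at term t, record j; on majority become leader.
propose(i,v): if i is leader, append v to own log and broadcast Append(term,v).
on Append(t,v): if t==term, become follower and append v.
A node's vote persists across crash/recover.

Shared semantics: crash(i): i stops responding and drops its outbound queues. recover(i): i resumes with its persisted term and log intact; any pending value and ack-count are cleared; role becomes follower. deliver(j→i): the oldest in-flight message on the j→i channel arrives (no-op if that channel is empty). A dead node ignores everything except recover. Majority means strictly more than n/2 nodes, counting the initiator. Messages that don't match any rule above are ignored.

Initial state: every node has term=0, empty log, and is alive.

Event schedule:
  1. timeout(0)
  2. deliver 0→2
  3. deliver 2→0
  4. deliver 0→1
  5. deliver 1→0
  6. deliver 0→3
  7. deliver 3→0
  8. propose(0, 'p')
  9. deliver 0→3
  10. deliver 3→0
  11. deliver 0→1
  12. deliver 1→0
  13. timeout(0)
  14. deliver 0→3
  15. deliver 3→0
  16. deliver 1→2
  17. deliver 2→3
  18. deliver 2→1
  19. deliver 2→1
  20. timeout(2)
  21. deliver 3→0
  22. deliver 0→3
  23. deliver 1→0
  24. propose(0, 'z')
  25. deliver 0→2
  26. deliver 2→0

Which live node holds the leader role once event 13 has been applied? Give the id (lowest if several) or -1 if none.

1. timeout(0):  <0:cand t1 ->
2. deliver 0→2:  <2:foll t1 ->
3. deliver 2→0:  nop
4. deliver 0→1:  <1:foll t1 ->
5. deliver 1→0:  <0:lead t1 ->
6. deliver 0→3:  <3:foll t1 ->
7. deliver 3→0:  nop
8. propose(0,'p'):  <0:lead t1 p>
9. deliver 0→3:  <3:foll t1 p>
10. deliver 3→0:  nop
11. deliver 0→1:  <1:foll t1 p>
12. deliver 1→0:  nop
13. timeout(0):  <0:cand t2 p>

-1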